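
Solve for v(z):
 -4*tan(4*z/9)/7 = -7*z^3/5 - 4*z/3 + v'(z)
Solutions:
 v(z) = C1 + 7*z^4/20 + 2*z^2/3 + 9*log(cos(4*z/9))/7


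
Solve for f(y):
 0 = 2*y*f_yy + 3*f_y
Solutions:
 f(y) = C1 + C2/sqrt(y)


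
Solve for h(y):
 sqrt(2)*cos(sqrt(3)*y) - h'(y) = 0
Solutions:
 h(y) = C1 + sqrt(6)*sin(sqrt(3)*y)/3


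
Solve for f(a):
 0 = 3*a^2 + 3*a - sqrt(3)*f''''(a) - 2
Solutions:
 f(a) = C1 + C2*a + C3*a^2 + C4*a^3 + sqrt(3)*a^6/360 + sqrt(3)*a^5/120 - sqrt(3)*a^4/36


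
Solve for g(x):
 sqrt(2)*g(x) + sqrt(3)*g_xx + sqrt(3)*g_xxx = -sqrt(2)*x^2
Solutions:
 g(x) = C1*exp(x*(-2 + (1 + 9*sqrt(6)/2 + sqrt(-4 + (2 + 9*sqrt(6))^2)/2)^(-1/3) + (1 + 9*sqrt(6)/2 + sqrt(-4 + (2 + 9*sqrt(6))^2)/2)^(1/3))/6)*sin(sqrt(3)*x*(-(1 + 9*sqrt(6)/2 + sqrt(-4 + (2 + 9*sqrt(6))^2)/2)^(1/3) + (1 + 9*sqrt(6)/2 + sqrt(-4 + (2 + 9*sqrt(6))^2)/2)^(-1/3))/6) + C2*exp(x*(-2 + (1 + 9*sqrt(6)/2 + sqrt(-4 + (2 + 9*sqrt(6))^2)/2)^(-1/3) + (1 + 9*sqrt(6)/2 + sqrt(-4 + (2 + 9*sqrt(6))^2)/2)^(1/3))/6)*cos(sqrt(3)*x*(-(1 + 9*sqrt(6)/2 + sqrt(-4 + (2 + 9*sqrt(6))^2)/2)^(1/3) + (1 + 9*sqrt(6)/2 + sqrt(-4 + (2 + 9*sqrt(6))^2)/2)^(-1/3))/6) + C3*exp(-x*((1 + 9*sqrt(6)/2 + sqrt(-4 + (2 + 9*sqrt(6))^2)/2)^(-1/3) + 1 + (1 + 9*sqrt(6)/2 + sqrt(-4 + (2 + 9*sqrt(6))^2)/2)^(1/3))/3) - x^2 + sqrt(6)


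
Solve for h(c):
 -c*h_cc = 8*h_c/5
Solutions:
 h(c) = C1 + C2/c^(3/5)


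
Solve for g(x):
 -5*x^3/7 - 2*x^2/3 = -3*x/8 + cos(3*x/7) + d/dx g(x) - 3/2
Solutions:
 g(x) = C1 - 5*x^4/28 - 2*x^3/9 + 3*x^2/16 + 3*x/2 - 7*sin(3*x/7)/3


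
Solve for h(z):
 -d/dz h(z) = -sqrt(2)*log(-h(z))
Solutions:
 -li(-h(z)) = C1 + sqrt(2)*z


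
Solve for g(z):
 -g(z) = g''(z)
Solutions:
 g(z) = C1*sin(z) + C2*cos(z)


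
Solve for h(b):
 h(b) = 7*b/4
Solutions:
 h(b) = 7*b/4


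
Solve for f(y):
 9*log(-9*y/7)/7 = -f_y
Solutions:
 f(y) = C1 - 9*y*log(-y)/7 + 9*y*(-2*log(3) + 1 + log(7))/7


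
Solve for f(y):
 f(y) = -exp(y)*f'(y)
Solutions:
 f(y) = C1*exp(exp(-y))


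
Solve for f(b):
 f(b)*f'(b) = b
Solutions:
 f(b) = -sqrt(C1 + b^2)
 f(b) = sqrt(C1 + b^2)


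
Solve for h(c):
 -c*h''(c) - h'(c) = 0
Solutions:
 h(c) = C1 + C2*log(c)


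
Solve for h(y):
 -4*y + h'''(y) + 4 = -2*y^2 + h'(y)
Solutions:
 h(y) = C1 + C2*exp(-y) + C3*exp(y) + 2*y^3/3 - 2*y^2 + 8*y


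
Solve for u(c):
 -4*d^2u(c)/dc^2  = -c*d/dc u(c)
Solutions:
 u(c) = C1 + C2*erfi(sqrt(2)*c/4)


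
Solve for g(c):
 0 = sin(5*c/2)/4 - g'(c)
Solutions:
 g(c) = C1 - cos(5*c/2)/10


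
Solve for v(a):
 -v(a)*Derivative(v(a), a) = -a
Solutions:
 v(a) = -sqrt(C1 + a^2)
 v(a) = sqrt(C1 + a^2)


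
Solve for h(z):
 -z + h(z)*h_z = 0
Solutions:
 h(z) = -sqrt(C1 + z^2)
 h(z) = sqrt(C1 + z^2)


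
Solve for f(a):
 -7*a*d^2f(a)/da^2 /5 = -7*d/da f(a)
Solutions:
 f(a) = C1 + C2*a^6


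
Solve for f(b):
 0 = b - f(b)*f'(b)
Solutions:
 f(b) = -sqrt(C1 + b^2)
 f(b) = sqrt(C1 + b^2)


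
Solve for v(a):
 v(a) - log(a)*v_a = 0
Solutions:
 v(a) = C1*exp(li(a))


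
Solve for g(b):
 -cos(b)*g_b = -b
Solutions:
 g(b) = C1 + Integral(b/cos(b), b)


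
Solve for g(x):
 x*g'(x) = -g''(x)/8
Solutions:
 g(x) = C1 + C2*erf(2*x)


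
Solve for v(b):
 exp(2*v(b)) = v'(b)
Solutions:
 v(b) = log(-sqrt(-1/(C1 + b))) - log(2)/2
 v(b) = log(-1/(C1 + b))/2 - log(2)/2


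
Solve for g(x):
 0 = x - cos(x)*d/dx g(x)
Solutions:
 g(x) = C1 + Integral(x/cos(x), x)


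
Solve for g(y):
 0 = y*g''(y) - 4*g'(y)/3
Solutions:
 g(y) = C1 + C2*y^(7/3)


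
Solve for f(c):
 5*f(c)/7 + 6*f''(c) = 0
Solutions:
 f(c) = C1*sin(sqrt(210)*c/42) + C2*cos(sqrt(210)*c/42)


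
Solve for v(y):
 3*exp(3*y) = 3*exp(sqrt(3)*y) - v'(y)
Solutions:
 v(y) = C1 - exp(3*y) + sqrt(3)*exp(sqrt(3)*y)


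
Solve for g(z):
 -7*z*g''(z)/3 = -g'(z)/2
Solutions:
 g(z) = C1 + C2*z^(17/14)


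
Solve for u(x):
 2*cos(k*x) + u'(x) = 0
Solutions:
 u(x) = C1 - 2*sin(k*x)/k


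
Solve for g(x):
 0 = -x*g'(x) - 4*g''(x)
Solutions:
 g(x) = C1 + C2*erf(sqrt(2)*x/4)


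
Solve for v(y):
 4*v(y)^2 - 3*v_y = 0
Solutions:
 v(y) = -3/(C1 + 4*y)


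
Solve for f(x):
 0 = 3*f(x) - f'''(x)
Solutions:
 f(x) = C3*exp(3^(1/3)*x) + (C1*sin(3^(5/6)*x/2) + C2*cos(3^(5/6)*x/2))*exp(-3^(1/3)*x/2)


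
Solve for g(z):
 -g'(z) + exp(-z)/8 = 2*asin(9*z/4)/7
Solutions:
 g(z) = C1 - 2*z*asin(9*z/4)/7 - 2*sqrt(16 - 81*z^2)/63 - exp(-z)/8


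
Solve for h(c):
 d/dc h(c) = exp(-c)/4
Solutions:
 h(c) = C1 - exp(-c)/4


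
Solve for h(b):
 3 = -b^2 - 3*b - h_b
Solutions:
 h(b) = C1 - b^3/3 - 3*b^2/2 - 3*b


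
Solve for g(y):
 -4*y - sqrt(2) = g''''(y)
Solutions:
 g(y) = C1 + C2*y + C3*y^2 + C4*y^3 - y^5/30 - sqrt(2)*y^4/24


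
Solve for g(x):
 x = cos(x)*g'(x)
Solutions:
 g(x) = C1 + Integral(x/cos(x), x)


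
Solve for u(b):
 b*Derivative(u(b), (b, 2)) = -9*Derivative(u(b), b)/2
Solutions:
 u(b) = C1 + C2/b^(7/2)


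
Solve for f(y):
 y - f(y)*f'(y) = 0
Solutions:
 f(y) = -sqrt(C1 + y^2)
 f(y) = sqrt(C1 + y^2)


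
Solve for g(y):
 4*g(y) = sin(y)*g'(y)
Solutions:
 g(y) = C1*(cos(y)^2 - 2*cos(y) + 1)/(cos(y)^2 + 2*cos(y) + 1)


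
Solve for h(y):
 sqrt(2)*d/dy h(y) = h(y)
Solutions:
 h(y) = C1*exp(sqrt(2)*y/2)


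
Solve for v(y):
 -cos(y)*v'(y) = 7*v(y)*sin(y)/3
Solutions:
 v(y) = C1*cos(y)^(7/3)


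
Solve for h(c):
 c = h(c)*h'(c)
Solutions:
 h(c) = -sqrt(C1 + c^2)
 h(c) = sqrt(C1 + c^2)


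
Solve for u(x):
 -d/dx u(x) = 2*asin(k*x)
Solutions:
 u(x) = C1 - 2*Piecewise((x*asin(k*x) + sqrt(-k^2*x^2 + 1)/k, Ne(k, 0)), (0, True))


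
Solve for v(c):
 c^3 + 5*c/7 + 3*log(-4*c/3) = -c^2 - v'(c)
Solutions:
 v(c) = C1 - c^4/4 - c^3/3 - 5*c^2/14 - 3*c*log(-c) + 3*c*(-2*log(2) + 1 + log(3))


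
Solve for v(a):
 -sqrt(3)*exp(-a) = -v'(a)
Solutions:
 v(a) = C1 - sqrt(3)*exp(-a)


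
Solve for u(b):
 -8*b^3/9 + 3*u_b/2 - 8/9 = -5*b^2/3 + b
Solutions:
 u(b) = C1 + 4*b^4/27 - 10*b^3/27 + b^2/3 + 16*b/27


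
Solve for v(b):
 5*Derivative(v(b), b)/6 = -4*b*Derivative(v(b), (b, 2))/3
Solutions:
 v(b) = C1 + C2*b^(3/8)


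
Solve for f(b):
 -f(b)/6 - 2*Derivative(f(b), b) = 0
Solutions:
 f(b) = C1*exp(-b/12)


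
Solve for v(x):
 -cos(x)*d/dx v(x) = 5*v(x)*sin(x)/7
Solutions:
 v(x) = C1*cos(x)^(5/7)


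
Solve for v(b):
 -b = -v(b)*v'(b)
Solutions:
 v(b) = -sqrt(C1 + b^2)
 v(b) = sqrt(C1 + b^2)


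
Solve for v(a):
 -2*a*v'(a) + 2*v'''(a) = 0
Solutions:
 v(a) = C1 + Integral(C2*airyai(a) + C3*airybi(a), a)


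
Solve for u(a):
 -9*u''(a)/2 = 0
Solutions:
 u(a) = C1 + C2*a


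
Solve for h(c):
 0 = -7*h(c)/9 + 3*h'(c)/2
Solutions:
 h(c) = C1*exp(14*c/27)


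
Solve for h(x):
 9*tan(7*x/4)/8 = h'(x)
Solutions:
 h(x) = C1 - 9*log(cos(7*x/4))/14


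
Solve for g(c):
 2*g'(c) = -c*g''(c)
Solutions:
 g(c) = C1 + C2/c


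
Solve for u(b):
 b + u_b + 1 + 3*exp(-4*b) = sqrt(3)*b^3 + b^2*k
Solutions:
 u(b) = C1 + sqrt(3)*b^4/4 + b^3*k/3 - b^2/2 - b + 3*exp(-4*b)/4


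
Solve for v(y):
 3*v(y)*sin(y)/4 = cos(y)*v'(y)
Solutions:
 v(y) = C1/cos(y)^(3/4)


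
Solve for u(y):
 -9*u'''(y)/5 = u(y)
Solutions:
 u(y) = C3*exp(-15^(1/3)*y/3) + (C1*sin(3^(5/6)*5^(1/3)*y/6) + C2*cos(3^(5/6)*5^(1/3)*y/6))*exp(15^(1/3)*y/6)


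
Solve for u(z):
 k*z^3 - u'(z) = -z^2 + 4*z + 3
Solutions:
 u(z) = C1 + k*z^4/4 + z^3/3 - 2*z^2 - 3*z


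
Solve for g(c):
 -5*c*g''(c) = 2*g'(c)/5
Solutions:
 g(c) = C1 + C2*c^(23/25)


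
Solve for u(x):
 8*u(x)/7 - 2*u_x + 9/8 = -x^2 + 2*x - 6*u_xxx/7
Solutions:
 u(x) = C1*exp(x) + C2*exp(x*(-3 + sqrt(57))/6) + C3*exp(-x*(3 + sqrt(57))/6) - 7*x^2/8 - 21*x/16 - 105/32


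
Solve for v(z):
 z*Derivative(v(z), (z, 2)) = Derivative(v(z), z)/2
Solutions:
 v(z) = C1 + C2*z^(3/2)


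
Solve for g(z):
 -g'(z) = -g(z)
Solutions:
 g(z) = C1*exp(z)


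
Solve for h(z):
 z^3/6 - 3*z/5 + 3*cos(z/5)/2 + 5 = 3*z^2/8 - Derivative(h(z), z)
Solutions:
 h(z) = C1 - z^4/24 + z^3/8 + 3*z^2/10 - 5*z - 15*sin(z/5)/2


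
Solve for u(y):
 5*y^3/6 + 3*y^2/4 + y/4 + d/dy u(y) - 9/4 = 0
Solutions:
 u(y) = C1 - 5*y^4/24 - y^3/4 - y^2/8 + 9*y/4


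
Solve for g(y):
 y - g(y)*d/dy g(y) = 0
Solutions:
 g(y) = -sqrt(C1 + y^2)
 g(y) = sqrt(C1 + y^2)


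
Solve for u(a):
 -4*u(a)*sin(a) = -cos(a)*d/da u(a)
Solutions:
 u(a) = C1/cos(a)^4


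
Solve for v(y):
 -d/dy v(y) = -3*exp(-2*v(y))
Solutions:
 v(y) = log(-sqrt(C1 + 6*y))
 v(y) = log(C1 + 6*y)/2


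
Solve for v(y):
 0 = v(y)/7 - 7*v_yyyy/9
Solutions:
 v(y) = C1*exp(-sqrt(21)*y/7) + C2*exp(sqrt(21)*y/7) + C3*sin(sqrt(21)*y/7) + C4*cos(sqrt(21)*y/7)


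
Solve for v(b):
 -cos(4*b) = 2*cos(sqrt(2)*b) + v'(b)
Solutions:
 v(b) = C1 - sin(4*b)/4 - sqrt(2)*sin(sqrt(2)*b)


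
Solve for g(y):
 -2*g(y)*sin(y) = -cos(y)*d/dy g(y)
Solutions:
 g(y) = C1/cos(y)^2


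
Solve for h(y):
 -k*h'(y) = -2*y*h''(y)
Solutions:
 h(y) = C1 + y^(re(k)/2 + 1)*(C2*sin(log(y)*Abs(im(k))/2) + C3*cos(log(y)*im(k)/2))


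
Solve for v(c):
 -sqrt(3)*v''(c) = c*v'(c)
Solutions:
 v(c) = C1 + C2*erf(sqrt(2)*3^(3/4)*c/6)


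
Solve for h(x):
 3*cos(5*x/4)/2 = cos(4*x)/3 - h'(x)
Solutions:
 h(x) = C1 - 6*sin(5*x/4)/5 + sin(4*x)/12


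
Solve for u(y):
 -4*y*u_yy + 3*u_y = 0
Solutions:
 u(y) = C1 + C2*y^(7/4)


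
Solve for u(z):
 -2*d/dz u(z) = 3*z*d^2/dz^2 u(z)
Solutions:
 u(z) = C1 + C2*z^(1/3)


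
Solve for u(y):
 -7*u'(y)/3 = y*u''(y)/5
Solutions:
 u(y) = C1 + C2/y^(32/3)


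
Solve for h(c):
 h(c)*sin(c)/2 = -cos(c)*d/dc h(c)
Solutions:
 h(c) = C1*sqrt(cos(c))


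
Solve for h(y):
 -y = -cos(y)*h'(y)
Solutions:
 h(y) = C1 + Integral(y/cos(y), y)


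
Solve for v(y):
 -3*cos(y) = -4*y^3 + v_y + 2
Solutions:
 v(y) = C1 + y^4 - 2*y - 3*sin(y)


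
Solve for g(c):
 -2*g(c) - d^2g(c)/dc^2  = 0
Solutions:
 g(c) = C1*sin(sqrt(2)*c) + C2*cos(sqrt(2)*c)


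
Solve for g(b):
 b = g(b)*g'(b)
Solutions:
 g(b) = -sqrt(C1 + b^2)
 g(b) = sqrt(C1 + b^2)


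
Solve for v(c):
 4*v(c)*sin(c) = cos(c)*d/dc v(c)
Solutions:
 v(c) = C1/cos(c)^4


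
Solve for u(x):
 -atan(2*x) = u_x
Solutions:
 u(x) = C1 - x*atan(2*x) + log(4*x^2 + 1)/4


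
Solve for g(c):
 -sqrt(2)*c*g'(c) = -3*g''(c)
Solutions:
 g(c) = C1 + C2*erfi(2^(3/4)*sqrt(3)*c/6)


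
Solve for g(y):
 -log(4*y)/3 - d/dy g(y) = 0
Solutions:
 g(y) = C1 - y*log(y)/3 - 2*y*log(2)/3 + y/3


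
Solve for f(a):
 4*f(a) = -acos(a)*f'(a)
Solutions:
 f(a) = C1*exp(-4*Integral(1/acos(a), a))


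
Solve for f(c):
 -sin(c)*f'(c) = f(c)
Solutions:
 f(c) = C1*sqrt(cos(c) + 1)/sqrt(cos(c) - 1)


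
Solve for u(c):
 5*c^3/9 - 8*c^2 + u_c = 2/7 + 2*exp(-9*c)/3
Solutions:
 u(c) = C1 - 5*c^4/36 + 8*c^3/3 + 2*c/7 - 2*exp(-9*c)/27


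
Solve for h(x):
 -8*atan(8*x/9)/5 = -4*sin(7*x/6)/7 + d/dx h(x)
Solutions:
 h(x) = C1 - 8*x*atan(8*x/9)/5 + 9*log(64*x^2 + 81)/10 - 24*cos(7*x/6)/49


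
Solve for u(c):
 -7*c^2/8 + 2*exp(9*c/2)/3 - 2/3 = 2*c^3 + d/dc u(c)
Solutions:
 u(c) = C1 - c^4/2 - 7*c^3/24 - 2*c/3 + 4*exp(9*c/2)/27


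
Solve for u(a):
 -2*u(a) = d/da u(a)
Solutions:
 u(a) = C1*exp(-2*a)


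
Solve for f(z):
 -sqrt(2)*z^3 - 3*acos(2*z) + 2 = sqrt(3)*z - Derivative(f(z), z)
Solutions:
 f(z) = C1 + sqrt(2)*z^4/4 + sqrt(3)*z^2/2 + 3*z*acos(2*z) - 2*z - 3*sqrt(1 - 4*z^2)/2


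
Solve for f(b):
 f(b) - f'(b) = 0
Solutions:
 f(b) = C1*exp(b)


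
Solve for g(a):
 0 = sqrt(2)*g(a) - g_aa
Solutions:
 g(a) = C1*exp(-2^(1/4)*a) + C2*exp(2^(1/4)*a)


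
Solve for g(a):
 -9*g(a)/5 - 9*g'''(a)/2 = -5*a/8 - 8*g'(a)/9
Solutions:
 g(a) = C1*exp(a*(80*45^(1/3)/(sqrt(42739521) + 6561)^(1/3) + 75^(1/3)*(sqrt(42739521) + 6561)^(1/3))/270)*sin(3^(1/6)*5^(1/3)*a*(-3^(2/3)*5^(1/3)*(sqrt(42739521) + 6561)^(1/3) + 240/(sqrt(42739521) + 6561)^(1/3))/270) + C2*exp(a*(80*45^(1/3)/(sqrt(42739521) + 6561)^(1/3) + 75^(1/3)*(sqrt(42739521) + 6561)^(1/3))/270)*cos(3^(1/6)*5^(1/3)*a*(-3^(2/3)*5^(1/3)*(sqrt(42739521) + 6561)^(1/3) + 240/(sqrt(42739521) + 6561)^(1/3))/270) + C3*exp(-a*(80*45^(1/3)/(sqrt(42739521) + 6561)^(1/3) + 75^(1/3)*(sqrt(42739521) + 6561)^(1/3))/135) + 25*a/72 + 125/729


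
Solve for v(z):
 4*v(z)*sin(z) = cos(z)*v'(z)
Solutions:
 v(z) = C1/cos(z)^4


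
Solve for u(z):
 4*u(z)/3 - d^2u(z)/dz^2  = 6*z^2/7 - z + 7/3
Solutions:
 u(z) = C1*exp(-2*sqrt(3)*z/3) + C2*exp(2*sqrt(3)*z/3) + 9*z^2/14 - 3*z/4 + 19/7


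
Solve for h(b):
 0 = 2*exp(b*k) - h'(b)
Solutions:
 h(b) = C1 + 2*exp(b*k)/k


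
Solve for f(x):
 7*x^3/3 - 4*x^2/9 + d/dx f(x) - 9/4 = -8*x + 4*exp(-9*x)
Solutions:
 f(x) = C1 - 7*x^4/12 + 4*x^3/27 - 4*x^2 + 9*x/4 - 4*exp(-9*x)/9


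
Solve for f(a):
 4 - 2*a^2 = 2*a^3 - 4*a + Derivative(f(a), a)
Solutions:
 f(a) = C1 - a^4/2 - 2*a^3/3 + 2*a^2 + 4*a


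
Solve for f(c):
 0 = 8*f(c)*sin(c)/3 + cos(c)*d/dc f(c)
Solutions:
 f(c) = C1*cos(c)^(8/3)


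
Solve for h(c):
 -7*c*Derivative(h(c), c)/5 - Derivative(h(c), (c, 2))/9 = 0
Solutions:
 h(c) = C1 + C2*erf(3*sqrt(70)*c/10)


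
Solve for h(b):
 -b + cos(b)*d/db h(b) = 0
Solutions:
 h(b) = C1 + Integral(b/cos(b), b)


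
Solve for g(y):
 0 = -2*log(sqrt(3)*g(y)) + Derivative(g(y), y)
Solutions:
 -Integral(1/(2*log(_y) + log(3)), (_y, g(y))) = C1 - y


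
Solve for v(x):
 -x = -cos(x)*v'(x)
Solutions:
 v(x) = C1 + Integral(x/cos(x), x)


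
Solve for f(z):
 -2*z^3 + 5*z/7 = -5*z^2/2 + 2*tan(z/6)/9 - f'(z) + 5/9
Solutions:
 f(z) = C1 + z^4/2 - 5*z^3/6 - 5*z^2/14 + 5*z/9 - 4*log(cos(z/6))/3


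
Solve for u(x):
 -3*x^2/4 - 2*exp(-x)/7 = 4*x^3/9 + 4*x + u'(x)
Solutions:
 u(x) = C1 - x^4/9 - x^3/4 - 2*x^2 + 2*exp(-x)/7


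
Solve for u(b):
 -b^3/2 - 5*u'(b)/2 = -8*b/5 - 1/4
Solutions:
 u(b) = C1 - b^4/20 + 8*b^2/25 + b/10


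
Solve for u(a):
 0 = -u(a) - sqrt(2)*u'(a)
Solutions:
 u(a) = C1*exp(-sqrt(2)*a/2)


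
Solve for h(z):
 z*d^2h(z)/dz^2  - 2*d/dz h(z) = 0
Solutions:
 h(z) = C1 + C2*z^3


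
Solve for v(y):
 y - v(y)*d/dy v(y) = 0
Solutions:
 v(y) = -sqrt(C1 + y^2)
 v(y) = sqrt(C1 + y^2)


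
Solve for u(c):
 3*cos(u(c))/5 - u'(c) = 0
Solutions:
 -3*c/5 - log(sin(u(c)) - 1)/2 + log(sin(u(c)) + 1)/2 = C1


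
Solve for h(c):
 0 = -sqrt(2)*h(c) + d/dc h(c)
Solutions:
 h(c) = C1*exp(sqrt(2)*c)


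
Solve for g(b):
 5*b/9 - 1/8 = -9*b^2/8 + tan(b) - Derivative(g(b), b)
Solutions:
 g(b) = C1 - 3*b^3/8 - 5*b^2/18 + b/8 - log(cos(b))


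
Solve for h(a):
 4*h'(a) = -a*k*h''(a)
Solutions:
 h(a) = C1 + a^(((re(k) - 4)*re(k) + im(k)^2)/(re(k)^2 + im(k)^2))*(C2*sin(4*log(a)*Abs(im(k))/(re(k)^2 + im(k)^2)) + C3*cos(4*log(a)*im(k)/(re(k)^2 + im(k)^2)))


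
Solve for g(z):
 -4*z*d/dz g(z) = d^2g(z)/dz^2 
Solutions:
 g(z) = C1 + C2*erf(sqrt(2)*z)


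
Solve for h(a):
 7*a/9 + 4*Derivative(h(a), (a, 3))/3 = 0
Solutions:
 h(a) = C1 + C2*a + C3*a^2 - 7*a^4/288


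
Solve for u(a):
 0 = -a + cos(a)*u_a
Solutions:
 u(a) = C1 + Integral(a/cos(a), a)


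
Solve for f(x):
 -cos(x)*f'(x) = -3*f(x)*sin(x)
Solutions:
 f(x) = C1/cos(x)^3


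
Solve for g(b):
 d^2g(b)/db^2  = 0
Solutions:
 g(b) = C1 + C2*b


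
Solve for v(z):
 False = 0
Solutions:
 v(z) = C1 + 2*z*acos(-2*z) + zoo*z + sqrt(1 - 4*z^2)


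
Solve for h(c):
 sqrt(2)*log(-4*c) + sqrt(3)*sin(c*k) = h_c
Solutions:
 h(c) = C1 + sqrt(2)*c*(log(-c) - 1) + 2*sqrt(2)*c*log(2) + sqrt(3)*Piecewise((-cos(c*k)/k, Ne(k, 0)), (0, True))


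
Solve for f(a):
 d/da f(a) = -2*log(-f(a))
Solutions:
 -li(-f(a)) = C1 - 2*a


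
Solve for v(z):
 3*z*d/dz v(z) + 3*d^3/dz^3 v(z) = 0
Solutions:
 v(z) = C1 + Integral(C2*airyai(-z) + C3*airybi(-z), z)


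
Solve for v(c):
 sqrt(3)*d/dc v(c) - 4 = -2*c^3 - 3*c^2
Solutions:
 v(c) = C1 - sqrt(3)*c^4/6 - sqrt(3)*c^3/3 + 4*sqrt(3)*c/3


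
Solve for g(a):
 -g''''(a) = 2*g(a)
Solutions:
 g(a) = (C1*sin(2^(3/4)*a/2) + C2*cos(2^(3/4)*a/2))*exp(-2^(3/4)*a/2) + (C3*sin(2^(3/4)*a/2) + C4*cos(2^(3/4)*a/2))*exp(2^(3/4)*a/2)


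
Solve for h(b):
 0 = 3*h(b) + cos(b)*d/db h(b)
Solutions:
 h(b) = C1*(sin(b) - 1)^(3/2)/(sin(b) + 1)^(3/2)


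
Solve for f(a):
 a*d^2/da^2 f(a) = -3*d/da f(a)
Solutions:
 f(a) = C1 + C2/a^2


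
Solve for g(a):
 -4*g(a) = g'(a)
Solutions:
 g(a) = C1*exp(-4*a)


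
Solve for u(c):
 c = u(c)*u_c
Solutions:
 u(c) = -sqrt(C1 + c^2)
 u(c) = sqrt(C1 + c^2)


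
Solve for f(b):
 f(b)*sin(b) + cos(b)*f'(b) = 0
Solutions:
 f(b) = C1*cos(b)


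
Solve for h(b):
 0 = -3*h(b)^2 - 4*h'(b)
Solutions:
 h(b) = 4/(C1 + 3*b)


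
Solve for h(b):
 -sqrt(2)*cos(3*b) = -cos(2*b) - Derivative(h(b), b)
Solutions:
 h(b) = C1 - sin(2*b)/2 + sqrt(2)*sin(3*b)/3


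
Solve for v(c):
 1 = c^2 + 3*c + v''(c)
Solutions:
 v(c) = C1 + C2*c - c^4/12 - c^3/2 + c^2/2


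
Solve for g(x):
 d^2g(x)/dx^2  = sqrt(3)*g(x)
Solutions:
 g(x) = C1*exp(-3^(1/4)*x) + C2*exp(3^(1/4)*x)


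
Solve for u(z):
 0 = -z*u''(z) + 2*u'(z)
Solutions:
 u(z) = C1 + C2*z^3


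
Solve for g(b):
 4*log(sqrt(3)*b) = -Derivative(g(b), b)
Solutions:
 g(b) = C1 - 4*b*log(b) - b*log(9) + 4*b


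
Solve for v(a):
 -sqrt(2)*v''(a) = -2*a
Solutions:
 v(a) = C1 + C2*a + sqrt(2)*a^3/6


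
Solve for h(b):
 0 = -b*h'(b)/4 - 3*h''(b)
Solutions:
 h(b) = C1 + C2*erf(sqrt(6)*b/12)


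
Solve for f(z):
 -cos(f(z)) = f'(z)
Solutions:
 f(z) = pi - asin((C1 + exp(2*z))/(C1 - exp(2*z)))
 f(z) = asin((C1 + exp(2*z))/(C1 - exp(2*z)))


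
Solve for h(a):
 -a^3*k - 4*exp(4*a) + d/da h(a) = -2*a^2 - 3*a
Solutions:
 h(a) = C1 + a^4*k/4 - 2*a^3/3 - 3*a^2/2 + exp(4*a)


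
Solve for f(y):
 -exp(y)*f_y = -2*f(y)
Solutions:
 f(y) = C1*exp(-2*exp(-y))


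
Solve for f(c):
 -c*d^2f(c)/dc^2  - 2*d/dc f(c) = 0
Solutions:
 f(c) = C1 + C2/c


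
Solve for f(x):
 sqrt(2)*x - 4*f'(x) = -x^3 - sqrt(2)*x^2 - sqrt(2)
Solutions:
 f(x) = C1 + x^4/16 + sqrt(2)*x^3/12 + sqrt(2)*x^2/8 + sqrt(2)*x/4


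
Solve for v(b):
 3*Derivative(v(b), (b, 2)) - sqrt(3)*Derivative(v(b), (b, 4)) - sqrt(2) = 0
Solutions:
 v(b) = C1 + C2*b + C3*exp(-3^(1/4)*b) + C4*exp(3^(1/4)*b) + sqrt(2)*b^2/6


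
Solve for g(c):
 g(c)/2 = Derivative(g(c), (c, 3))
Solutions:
 g(c) = C3*exp(2^(2/3)*c/2) + (C1*sin(2^(2/3)*sqrt(3)*c/4) + C2*cos(2^(2/3)*sqrt(3)*c/4))*exp(-2^(2/3)*c/4)


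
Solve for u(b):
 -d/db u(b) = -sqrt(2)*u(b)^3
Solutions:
 u(b) = -sqrt(2)*sqrt(-1/(C1 + sqrt(2)*b))/2
 u(b) = sqrt(2)*sqrt(-1/(C1 + sqrt(2)*b))/2


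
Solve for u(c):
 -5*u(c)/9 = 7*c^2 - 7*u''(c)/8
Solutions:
 u(c) = C1*exp(-2*sqrt(70)*c/21) + C2*exp(2*sqrt(70)*c/21) - 63*c^2/5 - 3969/100


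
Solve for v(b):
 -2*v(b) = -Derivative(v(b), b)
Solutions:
 v(b) = C1*exp(2*b)


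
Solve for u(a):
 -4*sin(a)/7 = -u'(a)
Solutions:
 u(a) = C1 - 4*cos(a)/7


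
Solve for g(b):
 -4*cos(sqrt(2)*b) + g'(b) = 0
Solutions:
 g(b) = C1 + 2*sqrt(2)*sin(sqrt(2)*b)


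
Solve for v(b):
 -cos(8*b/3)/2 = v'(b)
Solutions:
 v(b) = C1 - 3*sin(8*b/3)/16


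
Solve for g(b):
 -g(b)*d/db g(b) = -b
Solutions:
 g(b) = -sqrt(C1 + b^2)
 g(b) = sqrt(C1 + b^2)


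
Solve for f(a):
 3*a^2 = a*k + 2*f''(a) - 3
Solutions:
 f(a) = C1 + C2*a + a^4/8 - a^3*k/12 + 3*a^2/4


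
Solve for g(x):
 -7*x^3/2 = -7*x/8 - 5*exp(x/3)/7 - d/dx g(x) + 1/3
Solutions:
 g(x) = C1 + 7*x^4/8 - 7*x^2/16 + x/3 - 15*exp(x/3)/7


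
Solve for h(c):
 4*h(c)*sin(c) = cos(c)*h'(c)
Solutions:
 h(c) = C1/cos(c)^4


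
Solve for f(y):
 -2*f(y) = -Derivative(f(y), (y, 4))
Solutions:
 f(y) = C1*exp(-2^(1/4)*y) + C2*exp(2^(1/4)*y) + C3*sin(2^(1/4)*y) + C4*cos(2^(1/4)*y)


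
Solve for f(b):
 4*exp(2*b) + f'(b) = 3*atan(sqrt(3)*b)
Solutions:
 f(b) = C1 + 3*b*atan(sqrt(3)*b) - 2*exp(2*b) - sqrt(3)*log(3*b^2 + 1)/2


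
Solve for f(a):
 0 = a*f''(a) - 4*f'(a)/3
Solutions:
 f(a) = C1 + C2*a^(7/3)


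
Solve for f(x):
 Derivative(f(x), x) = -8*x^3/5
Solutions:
 f(x) = C1 - 2*x^4/5


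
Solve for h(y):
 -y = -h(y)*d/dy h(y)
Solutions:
 h(y) = -sqrt(C1 + y^2)
 h(y) = sqrt(C1 + y^2)


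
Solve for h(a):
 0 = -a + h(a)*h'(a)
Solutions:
 h(a) = -sqrt(C1 + a^2)
 h(a) = sqrt(C1 + a^2)


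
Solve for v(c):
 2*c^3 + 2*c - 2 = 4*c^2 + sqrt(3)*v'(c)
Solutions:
 v(c) = C1 + sqrt(3)*c^4/6 - 4*sqrt(3)*c^3/9 + sqrt(3)*c^2/3 - 2*sqrt(3)*c/3


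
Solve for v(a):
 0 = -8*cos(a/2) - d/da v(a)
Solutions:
 v(a) = C1 - 16*sin(a/2)


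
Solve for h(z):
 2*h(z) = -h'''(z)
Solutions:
 h(z) = C3*exp(-2^(1/3)*z) + (C1*sin(2^(1/3)*sqrt(3)*z/2) + C2*cos(2^(1/3)*sqrt(3)*z/2))*exp(2^(1/3)*z/2)


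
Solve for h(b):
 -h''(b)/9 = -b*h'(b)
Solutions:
 h(b) = C1 + C2*erfi(3*sqrt(2)*b/2)


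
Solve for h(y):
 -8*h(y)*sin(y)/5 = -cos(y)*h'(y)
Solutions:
 h(y) = C1/cos(y)^(8/5)


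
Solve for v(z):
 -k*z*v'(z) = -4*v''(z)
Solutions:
 v(z) = Piecewise((-sqrt(2)*sqrt(pi)*C1*erf(sqrt(2)*z*sqrt(-k)/4)/sqrt(-k) - C2, (k > 0) | (k < 0)), (-C1*z - C2, True))


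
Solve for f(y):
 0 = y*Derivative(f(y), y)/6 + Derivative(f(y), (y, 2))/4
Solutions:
 f(y) = C1 + C2*erf(sqrt(3)*y/3)


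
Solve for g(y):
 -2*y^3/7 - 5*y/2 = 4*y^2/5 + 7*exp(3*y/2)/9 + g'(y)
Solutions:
 g(y) = C1 - y^4/14 - 4*y^3/15 - 5*y^2/4 - 14*exp(3*y/2)/27


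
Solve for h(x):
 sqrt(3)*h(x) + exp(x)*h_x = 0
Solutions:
 h(x) = C1*exp(sqrt(3)*exp(-x))


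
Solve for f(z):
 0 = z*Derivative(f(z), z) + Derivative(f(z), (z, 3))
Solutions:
 f(z) = C1 + Integral(C2*airyai(-z) + C3*airybi(-z), z)


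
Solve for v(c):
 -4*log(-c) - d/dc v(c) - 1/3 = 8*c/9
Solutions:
 v(c) = C1 - 4*c^2/9 - 4*c*log(-c) + 11*c/3


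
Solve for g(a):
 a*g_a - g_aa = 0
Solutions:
 g(a) = C1 + C2*erfi(sqrt(2)*a/2)


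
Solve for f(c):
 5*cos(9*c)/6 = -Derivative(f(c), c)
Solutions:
 f(c) = C1 - 5*sin(9*c)/54


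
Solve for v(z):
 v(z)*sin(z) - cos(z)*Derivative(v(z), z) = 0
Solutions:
 v(z) = C1/cos(z)


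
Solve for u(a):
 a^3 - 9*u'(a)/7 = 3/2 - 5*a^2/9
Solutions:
 u(a) = C1 + 7*a^4/36 + 35*a^3/243 - 7*a/6


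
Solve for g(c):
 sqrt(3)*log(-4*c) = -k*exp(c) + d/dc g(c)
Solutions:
 g(c) = C1 + sqrt(3)*c*log(-c) + sqrt(3)*c*(-1 + 2*log(2)) + k*exp(c)


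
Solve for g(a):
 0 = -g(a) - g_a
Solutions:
 g(a) = C1*exp(-a)


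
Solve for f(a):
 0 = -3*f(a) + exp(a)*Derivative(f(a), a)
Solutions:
 f(a) = C1*exp(-3*exp(-a))


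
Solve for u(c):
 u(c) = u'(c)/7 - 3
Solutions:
 u(c) = C1*exp(7*c) - 3


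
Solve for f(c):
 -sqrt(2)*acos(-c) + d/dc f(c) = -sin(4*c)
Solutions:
 f(c) = C1 + sqrt(2)*(c*acos(-c) + sqrt(1 - c^2)) + cos(4*c)/4


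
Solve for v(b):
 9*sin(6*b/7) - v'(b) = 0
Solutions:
 v(b) = C1 - 21*cos(6*b/7)/2


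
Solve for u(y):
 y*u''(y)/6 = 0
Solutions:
 u(y) = C1 + C2*y


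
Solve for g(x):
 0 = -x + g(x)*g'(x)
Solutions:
 g(x) = -sqrt(C1 + x^2)
 g(x) = sqrt(C1 + x^2)


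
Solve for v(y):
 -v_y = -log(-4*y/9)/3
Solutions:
 v(y) = C1 + y*log(-y)/3 + y*(-2*log(3) - 1 + 2*log(2))/3


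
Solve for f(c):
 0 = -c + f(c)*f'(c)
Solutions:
 f(c) = -sqrt(C1 + c^2)
 f(c) = sqrt(C1 + c^2)


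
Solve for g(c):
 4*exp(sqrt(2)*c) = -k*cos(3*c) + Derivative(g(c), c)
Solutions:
 g(c) = C1 + k*sin(3*c)/3 + 2*sqrt(2)*exp(sqrt(2)*c)


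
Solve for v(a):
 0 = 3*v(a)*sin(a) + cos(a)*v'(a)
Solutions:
 v(a) = C1*cos(a)^3


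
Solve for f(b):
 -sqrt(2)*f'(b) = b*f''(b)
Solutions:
 f(b) = C1 + C2*b^(1 - sqrt(2))


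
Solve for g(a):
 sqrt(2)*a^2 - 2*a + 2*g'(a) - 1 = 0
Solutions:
 g(a) = C1 - sqrt(2)*a^3/6 + a^2/2 + a/2


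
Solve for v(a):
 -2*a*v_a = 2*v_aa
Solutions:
 v(a) = C1 + C2*erf(sqrt(2)*a/2)


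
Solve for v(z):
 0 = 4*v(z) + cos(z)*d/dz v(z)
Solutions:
 v(z) = C1*(sin(z)^2 - 2*sin(z) + 1)/(sin(z)^2 + 2*sin(z) + 1)


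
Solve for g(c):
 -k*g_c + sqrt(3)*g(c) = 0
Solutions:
 g(c) = C1*exp(sqrt(3)*c/k)


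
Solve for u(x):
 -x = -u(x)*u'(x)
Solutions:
 u(x) = -sqrt(C1 + x^2)
 u(x) = sqrt(C1 + x^2)


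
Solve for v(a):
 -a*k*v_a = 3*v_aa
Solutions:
 v(a) = Piecewise((-sqrt(6)*sqrt(pi)*C1*erf(sqrt(6)*a*sqrt(k)/6)/(2*sqrt(k)) - C2, (k > 0) | (k < 0)), (-C1*a - C2, True))


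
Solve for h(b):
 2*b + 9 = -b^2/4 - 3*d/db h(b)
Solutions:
 h(b) = C1 - b^3/36 - b^2/3 - 3*b


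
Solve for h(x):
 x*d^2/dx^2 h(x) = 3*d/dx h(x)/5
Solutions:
 h(x) = C1 + C2*x^(8/5)


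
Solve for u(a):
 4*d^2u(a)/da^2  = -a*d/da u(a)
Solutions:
 u(a) = C1 + C2*erf(sqrt(2)*a/4)


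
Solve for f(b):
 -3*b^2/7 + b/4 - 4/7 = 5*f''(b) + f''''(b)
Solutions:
 f(b) = C1 + C2*b + C3*sin(sqrt(5)*b) + C4*cos(sqrt(5)*b) - b^4/140 + b^3/120 - b^2/25


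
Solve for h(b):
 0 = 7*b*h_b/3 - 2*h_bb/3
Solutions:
 h(b) = C1 + C2*erfi(sqrt(7)*b/2)


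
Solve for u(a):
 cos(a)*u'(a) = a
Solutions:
 u(a) = C1 + Integral(a/cos(a), a)


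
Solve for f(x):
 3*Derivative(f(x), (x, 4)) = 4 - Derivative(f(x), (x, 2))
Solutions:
 f(x) = C1 + C2*x + C3*sin(sqrt(3)*x/3) + C4*cos(sqrt(3)*x/3) + 2*x^2


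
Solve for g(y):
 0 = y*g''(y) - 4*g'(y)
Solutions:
 g(y) = C1 + C2*y^5


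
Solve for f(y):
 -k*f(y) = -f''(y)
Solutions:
 f(y) = C1*exp(-sqrt(k)*y) + C2*exp(sqrt(k)*y)


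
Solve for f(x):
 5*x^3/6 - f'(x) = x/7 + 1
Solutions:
 f(x) = C1 + 5*x^4/24 - x^2/14 - x


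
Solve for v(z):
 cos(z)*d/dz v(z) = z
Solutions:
 v(z) = C1 + Integral(z/cos(z), z)


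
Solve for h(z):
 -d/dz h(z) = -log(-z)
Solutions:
 h(z) = C1 + z*log(-z) - z


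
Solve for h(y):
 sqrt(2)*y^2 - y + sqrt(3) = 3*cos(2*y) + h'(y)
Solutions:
 h(y) = C1 + sqrt(2)*y^3/3 - y^2/2 + sqrt(3)*y - 3*sin(2*y)/2


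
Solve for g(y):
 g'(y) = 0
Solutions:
 g(y) = C1


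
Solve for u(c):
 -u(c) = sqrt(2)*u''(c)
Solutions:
 u(c) = C1*sin(2^(3/4)*c/2) + C2*cos(2^(3/4)*c/2)


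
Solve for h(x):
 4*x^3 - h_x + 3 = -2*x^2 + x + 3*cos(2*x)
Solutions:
 h(x) = C1 + x^4 + 2*x^3/3 - x^2/2 + 3*x - 3*sin(x)*cos(x)


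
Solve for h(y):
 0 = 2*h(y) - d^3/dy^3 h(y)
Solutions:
 h(y) = C3*exp(2^(1/3)*y) + (C1*sin(2^(1/3)*sqrt(3)*y/2) + C2*cos(2^(1/3)*sqrt(3)*y/2))*exp(-2^(1/3)*y/2)


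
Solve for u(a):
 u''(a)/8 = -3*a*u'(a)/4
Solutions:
 u(a) = C1 + C2*erf(sqrt(3)*a)


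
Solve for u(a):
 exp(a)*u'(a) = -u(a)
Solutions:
 u(a) = C1*exp(exp(-a))


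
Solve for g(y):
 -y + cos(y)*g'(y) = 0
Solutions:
 g(y) = C1 + Integral(y/cos(y), y)


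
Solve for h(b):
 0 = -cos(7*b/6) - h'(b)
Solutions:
 h(b) = C1 - 6*sin(7*b/6)/7


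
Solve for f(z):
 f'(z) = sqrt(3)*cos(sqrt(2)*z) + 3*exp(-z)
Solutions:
 f(z) = C1 + sqrt(6)*sin(sqrt(2)*z)/2 - 3*exp(-z)


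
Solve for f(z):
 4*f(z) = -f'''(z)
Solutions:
 f(z) = C3*exp(-2^(2/3)*z) + (C1*sin(2^(2/3)*sqrt(3)*z/2) + C2*cos(2^(2/3)*sqrt(3)*z/2))*exp(2^(2/3)*z/2)


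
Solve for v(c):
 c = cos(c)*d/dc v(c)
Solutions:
 v(c) = C1 + Integral(c/cos(c), c)


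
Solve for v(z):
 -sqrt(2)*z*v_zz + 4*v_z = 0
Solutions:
 v(z) = C1 + C2*z^(1 + 2*sqrt(2))


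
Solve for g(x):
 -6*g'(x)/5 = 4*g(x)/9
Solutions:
 g(x) = C1*exp(-10*x/27)


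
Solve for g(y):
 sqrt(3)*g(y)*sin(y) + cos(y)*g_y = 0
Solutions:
 g(y) = C1*cos(y)^(sqrt(3))


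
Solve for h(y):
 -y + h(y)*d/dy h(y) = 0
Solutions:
 h(y) = -sqrt(C1 + y^2)
 h(y) = sqrt(C1 + y^2)


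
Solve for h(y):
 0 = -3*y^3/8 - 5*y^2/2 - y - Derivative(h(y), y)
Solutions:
 h(y) = C1 - 3*y^4/32 - 5*y^3/6 - y^2/2


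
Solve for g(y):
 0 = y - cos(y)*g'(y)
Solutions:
 g(y) = C1 + Integral(y/cos(y), y)


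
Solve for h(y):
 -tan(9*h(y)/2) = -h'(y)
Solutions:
 h(y) = -2*asin(C1*exp(9*y/2))/9 + 2*pi/9
 h(y) = 2*asin(C1*exp(9*y/2))/9


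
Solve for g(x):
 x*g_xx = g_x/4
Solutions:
 g(x) = C1 + C2*x^(5/4)


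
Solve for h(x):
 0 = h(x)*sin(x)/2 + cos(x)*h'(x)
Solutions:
 h(x) = C1*sqrt(cos(x))


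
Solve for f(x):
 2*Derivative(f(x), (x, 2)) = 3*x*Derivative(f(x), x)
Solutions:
 f(x) = C1 + C2*erfi(sqrt(3)*x/2)


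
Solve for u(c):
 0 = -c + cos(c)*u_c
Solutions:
 u(c) = C1 + Integral(c/cos(c), c)


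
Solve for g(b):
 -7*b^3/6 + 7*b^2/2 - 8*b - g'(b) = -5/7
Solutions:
 g(b) = C1 - 7*b^4/24 + 7*b^3/6 - 4*b^2 + 5*b/7


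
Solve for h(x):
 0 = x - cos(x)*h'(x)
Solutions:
 h(x) = C1 + Integral(x/cos(x), x)


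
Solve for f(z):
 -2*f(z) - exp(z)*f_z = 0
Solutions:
 f(z) = C1*exp(2*exp(-z))


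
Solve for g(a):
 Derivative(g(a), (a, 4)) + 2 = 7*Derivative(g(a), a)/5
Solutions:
 g(a) = C1 + C4*exp(5^(2/3)*7^(1/3)*a/5) + 10*a/7 + (C2*sin(sqrt(3)*5^(2/3)*7^(1/3)*a/10) + C3*cos(sqrt(3)*5^(2/3)*7^(1/3)*a/10))*exp(-5^(2/3)*7^(1/3)*a/10)


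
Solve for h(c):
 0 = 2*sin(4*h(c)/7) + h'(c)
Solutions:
 2*c + 7*log(cos(4*h(c)/7) - 1)/8 - 7*log(cos(4*h(c)/7) + 1)/8 = C1


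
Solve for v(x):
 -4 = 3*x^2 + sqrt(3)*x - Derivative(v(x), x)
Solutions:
 v(x) = C1 + x^3 + sqrt(3)*x^2/2 + 4*x


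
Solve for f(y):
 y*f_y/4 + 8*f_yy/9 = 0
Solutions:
 f(y) = C1 + C2*erf(3*y/8)


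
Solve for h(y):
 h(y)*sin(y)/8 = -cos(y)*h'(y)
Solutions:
 h(y) = C1*cos(y)^(1/8)


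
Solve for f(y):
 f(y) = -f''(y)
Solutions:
 f(y) = C1*sin(y) + C2*cos(y)


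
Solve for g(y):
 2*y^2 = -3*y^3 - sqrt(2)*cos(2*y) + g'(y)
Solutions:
 g(y) = C1 + 3*y^4/4 + 2*y^3/3 + sqrt(2)*sin(2*y)/2


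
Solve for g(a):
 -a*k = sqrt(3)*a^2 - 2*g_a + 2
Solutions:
 g(a) = C1 + sqrt(3)*a^3/6 + a^2*k/4 + a


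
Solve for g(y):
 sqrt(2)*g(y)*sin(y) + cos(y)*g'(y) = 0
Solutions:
 g(y) = C1*cos(y)^(sqrt(2))


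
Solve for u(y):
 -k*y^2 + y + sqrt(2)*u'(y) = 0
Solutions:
 u(y) = C1 + sqrt(2)*k*y^3/6 - sqrt(2)*y^2/4


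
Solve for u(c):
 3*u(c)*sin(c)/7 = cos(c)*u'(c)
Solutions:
 u(c) = C1/cos(c)^(3/7)


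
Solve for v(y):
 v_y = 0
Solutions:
 v(y) = C1


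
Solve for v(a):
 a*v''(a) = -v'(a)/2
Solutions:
 v(a) = C1 + C2*sqrt(a)


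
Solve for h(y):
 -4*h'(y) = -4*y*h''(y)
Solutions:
 h(y) = C1 + C2*y^2


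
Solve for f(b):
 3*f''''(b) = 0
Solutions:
 f(b) = C1 + C2*b + C3*b^2 + C4*b^3


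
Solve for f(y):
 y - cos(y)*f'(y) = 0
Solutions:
 f(y) = C1 + Integral(y/cos(y), y)


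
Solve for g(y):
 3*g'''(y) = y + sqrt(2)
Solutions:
 g(y) = C1 + C2*y + C3*y^2 + y^4/72 + sqrt(2)*y^3/18


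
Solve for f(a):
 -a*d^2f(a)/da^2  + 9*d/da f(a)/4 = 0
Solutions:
 f(a) = C1 + C2*a^(13/4)


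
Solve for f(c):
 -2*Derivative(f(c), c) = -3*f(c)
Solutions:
 f(c) = C1*exp(3*c/2)


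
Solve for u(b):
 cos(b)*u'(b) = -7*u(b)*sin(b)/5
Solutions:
 u(b) = C1*cos(b)^(7/5)


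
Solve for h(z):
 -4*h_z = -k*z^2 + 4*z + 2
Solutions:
 h(z) = C1 + k*z^3/12 - z^2/2 - z/2


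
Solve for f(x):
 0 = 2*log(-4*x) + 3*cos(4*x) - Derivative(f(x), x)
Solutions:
 f(x) = C1 + 2*x*log(-x) - 2*x + 4*x*log(2) + 3*sin(4*x)/4


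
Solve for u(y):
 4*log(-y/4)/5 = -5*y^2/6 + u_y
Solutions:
 u(y) = C1 + 5*y^3/18 + 4*y*log(-y)/5 + 4*y*(-2*log(2) - 1)/5


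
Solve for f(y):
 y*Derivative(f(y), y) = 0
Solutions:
 f(y) = C1


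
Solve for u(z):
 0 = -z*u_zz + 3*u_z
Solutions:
 u(z) = C1 + C2*z^4


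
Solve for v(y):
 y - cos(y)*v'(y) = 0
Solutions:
 v(y) = C1 + Integral(y/cos(y), y)


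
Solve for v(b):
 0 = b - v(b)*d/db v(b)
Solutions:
 v(b) = -sqrt(C1 + b^2)
 v(b) = sqrt(C1 + b^2)


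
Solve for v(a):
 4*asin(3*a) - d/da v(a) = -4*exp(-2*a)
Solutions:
 v(a) = C1 + 4*a*asin(3*a) + 4*sqrt(1 - 9*a^2)/3 - 2*exp(-2*a)


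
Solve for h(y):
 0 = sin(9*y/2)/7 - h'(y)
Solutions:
 h(y) = C1 - 2*cos(9*y/2)/63


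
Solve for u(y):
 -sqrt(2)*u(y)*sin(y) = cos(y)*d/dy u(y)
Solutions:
 u(y) = C1*cos(y)^(sqrt(2))


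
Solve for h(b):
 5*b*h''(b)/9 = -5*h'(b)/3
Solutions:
 h(b) = C1 + C2/b^2


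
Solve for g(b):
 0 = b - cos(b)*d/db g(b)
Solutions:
 g(b) = C1 + Integral(b/cos(b), b)


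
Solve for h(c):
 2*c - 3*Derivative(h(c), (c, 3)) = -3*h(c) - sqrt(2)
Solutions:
 h(c) = C3*exp(c) - 2*c/3 + (C1*sin(sqrt(3)*c/2) + C2*cos(sqrt(3)*c/2))*exp(-c/2) - sqrt(2)/3


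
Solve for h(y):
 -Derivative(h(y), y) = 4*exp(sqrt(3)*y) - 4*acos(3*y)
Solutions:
 h(y) = C1 + 4*y*acos(3*y) - 4*sqrt(1 - 9*y^2)/3 - 4*sqrt(3)*exp(sqrt(3)*y)/3


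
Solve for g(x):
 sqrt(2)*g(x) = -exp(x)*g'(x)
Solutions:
 g(x) = C1*exp(sqrt(2)*exp(-x))


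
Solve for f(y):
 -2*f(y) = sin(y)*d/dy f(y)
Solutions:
 f(y) = C1*(cos(y) + 1)/(cos(y) - 1)


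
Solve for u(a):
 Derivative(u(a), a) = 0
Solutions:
 u(a) = C1


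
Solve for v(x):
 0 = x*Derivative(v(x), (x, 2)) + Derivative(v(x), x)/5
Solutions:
 v(x) = C1 + C2*x^(4/5)


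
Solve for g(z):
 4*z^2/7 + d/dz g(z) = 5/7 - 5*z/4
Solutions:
 g(z) = C1 - 4*z^3/21 - 5*z^2/8 + 5*z/7


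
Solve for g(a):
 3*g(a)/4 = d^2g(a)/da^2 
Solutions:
 g(a) = C1*exp(-sqrt(3)*a/2) + C2*exp(sqrt(3)*a/2)


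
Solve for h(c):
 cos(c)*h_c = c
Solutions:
 h(c) = C1 + Integral(c/cos(c), c)


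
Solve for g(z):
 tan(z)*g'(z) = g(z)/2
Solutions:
 g(z) = C1*sqrt(sin(z))


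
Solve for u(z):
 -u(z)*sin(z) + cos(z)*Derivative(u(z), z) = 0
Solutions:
 u(z) = C1/cos(z)


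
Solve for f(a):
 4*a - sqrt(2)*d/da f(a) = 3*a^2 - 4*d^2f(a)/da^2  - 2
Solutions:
 f(a) = C1 + C2*exp(sqrt(2)*a/4) - sqrt(2)*a^3/2 - 6*a^2 + sqrt(2)*a^2 - 23*sqrt(2)*a + 8*a


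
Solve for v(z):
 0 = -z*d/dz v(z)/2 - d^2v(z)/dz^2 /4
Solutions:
 v(z) = C1 + C2*erf(z)


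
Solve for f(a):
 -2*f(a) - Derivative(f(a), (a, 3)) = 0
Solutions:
 f(a) = C3*exp(-2^(1/3)*a) + (C1*sin(2^(1/3)*sqrt(3)*a/2) + C2*cos(2^(1/3)*sqrt(3)*a/2))*exp(2^(1/3)*a/2)


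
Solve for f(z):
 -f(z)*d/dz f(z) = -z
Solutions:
 f(z) = -sqrt(C1 + z^2)
 f(z) = sqrt(C1 + z^2)


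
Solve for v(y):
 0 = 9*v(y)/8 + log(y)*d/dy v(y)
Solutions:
 v(y) = C1*exp(-9*li(y)/8)


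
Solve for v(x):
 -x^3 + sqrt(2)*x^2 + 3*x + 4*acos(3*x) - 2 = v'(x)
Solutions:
 v(x) = C1 - x^4/4 + sqrt(2)*x^3/3 + 3*x^2/2 + 4*x*acos(3*x) - 2*x - 4*sqrt(1 - 9*x^2)/3


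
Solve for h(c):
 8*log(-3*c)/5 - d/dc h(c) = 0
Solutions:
 h(c) = C1 + 8*c*log(-c)/5 + 8*c*(-1 + log(3))/5


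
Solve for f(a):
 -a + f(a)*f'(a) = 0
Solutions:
 f(a) = -sqrt(C1 + a^2)
 f(a) = sqrt(C1 + a^2)


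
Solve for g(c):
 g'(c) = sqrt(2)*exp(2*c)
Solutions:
 g(c) = C1 + sqrt(2)*exp(2*c)/2


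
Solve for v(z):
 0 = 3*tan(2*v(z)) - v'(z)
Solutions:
 v(z) = -asin(C1*exp(6*z))/2 + pi/2
 v(z) = asin(C1*exp(6*z))/2


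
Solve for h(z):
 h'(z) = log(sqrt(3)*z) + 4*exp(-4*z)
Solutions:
 h(z) = C1 + z*log(z) + z*(-1 + log(3)/2) - exp(-4*z)


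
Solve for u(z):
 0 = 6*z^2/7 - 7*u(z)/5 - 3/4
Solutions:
 u(z) = 30*z^2/49 - 15/28


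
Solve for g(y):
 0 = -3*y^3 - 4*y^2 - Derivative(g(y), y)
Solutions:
 g(y) = C1 - 3*y^4/4 - 4*y^3/3


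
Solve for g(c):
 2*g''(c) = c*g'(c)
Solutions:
 g(c) = C1 + C2*erfi(c/2)


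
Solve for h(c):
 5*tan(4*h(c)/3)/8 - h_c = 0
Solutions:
 h(c) = -3*asin(C1*exp(5*c/6))/4 + 3*pi/4
 h(c) = 3*asin(C1*exp(5*c/6))/4


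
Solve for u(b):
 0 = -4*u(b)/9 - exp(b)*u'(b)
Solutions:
 u(b) = C1*exp(4*exp(-b)/9)


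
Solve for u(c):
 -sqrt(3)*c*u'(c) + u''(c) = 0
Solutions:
 u(c) = C1 + C2*erfi(sqrt(2)*3^(1/4)*c/2)


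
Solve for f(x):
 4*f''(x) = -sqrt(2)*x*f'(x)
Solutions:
 f(x) = C1 + C2*erf(2^(3/4)*x/4)


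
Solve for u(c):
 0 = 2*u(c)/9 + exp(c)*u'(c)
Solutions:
 u(c) = C1*exp(2*exp(-c)/9)


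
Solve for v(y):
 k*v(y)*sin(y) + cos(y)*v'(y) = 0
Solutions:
 v(y) = C1*exp(k*log(cos(y)))


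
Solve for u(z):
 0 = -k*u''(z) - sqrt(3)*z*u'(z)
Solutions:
 u(z) = C1 + C2*sqrt(k)*erf(sqrt(2)*3^(1/4)*z*sqrt(1/k)/2)


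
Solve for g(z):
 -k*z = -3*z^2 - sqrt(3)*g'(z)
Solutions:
 g(z) = C1 + sqrt(3)*k*z^2/6 - sqrt(3)*z^3/3


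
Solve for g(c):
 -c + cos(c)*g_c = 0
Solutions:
 g(c) = C1 + Integral(c/cos(c), c)


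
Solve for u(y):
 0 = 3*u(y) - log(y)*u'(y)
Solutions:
 u(y) = C1*exp(3*li(y))


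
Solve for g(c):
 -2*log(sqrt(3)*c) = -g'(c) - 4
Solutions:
 g(c) = C1 + 2*c*log(c) - 6*c + c*log(3)


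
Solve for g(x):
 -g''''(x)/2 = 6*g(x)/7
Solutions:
 g(x) = (C1*sin(3^(1/4)*7^(3/4)*x/7) + C2*cos(3^(1/4)*7^(3/4)*x/7))*exp(-3^(1/4)*7^(3/4)*x/7) + (C3*sin(3^(1/4)*7^(3/4)*x/7) + C4*cos(3^(1/4)*7^(3/4)*x/7))*exp(3^(1/4)*7^(3/4)*x/7)


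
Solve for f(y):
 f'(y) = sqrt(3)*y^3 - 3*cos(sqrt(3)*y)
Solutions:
 f(y) = C1 + sqrt(3)*y^4/4 - sqrt(3)*sin(sqrt(3)*y)


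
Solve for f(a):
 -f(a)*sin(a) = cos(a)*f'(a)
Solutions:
 f(a) = C1*cos(a)


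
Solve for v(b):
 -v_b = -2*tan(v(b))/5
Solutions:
 v(b) = pi - asin(C1*exp(2*b/5))
 v(b) = asin(C1*exp(2*b/5))


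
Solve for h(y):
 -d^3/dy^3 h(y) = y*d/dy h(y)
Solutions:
 h(y) = C1 + Integral(C2*airyai(-y) + C3*airybi(-y), y)


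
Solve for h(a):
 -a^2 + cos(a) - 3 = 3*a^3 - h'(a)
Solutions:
 h(a) = C1 + 3*a^4/4 + a^3/3 + 3*a - sin(a)


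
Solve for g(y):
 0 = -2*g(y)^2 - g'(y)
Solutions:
 g(y) = 1/(C1 + 2*y)


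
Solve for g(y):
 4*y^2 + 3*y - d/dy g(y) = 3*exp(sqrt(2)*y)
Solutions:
 g(y) = C1 + 4*y^3/3 + 3*y^2/2 - 3*sqrt(2)*exp(sqrt(2)*y)/2


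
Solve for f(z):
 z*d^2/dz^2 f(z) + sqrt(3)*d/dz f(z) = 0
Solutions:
 f(z) = C1 + C2*z^(1 - sqrt(3))


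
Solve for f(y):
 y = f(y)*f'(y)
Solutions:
 f(y) = -sqrt(C1 + y^2)
 f(y) = sqrt(C1 + y^2)


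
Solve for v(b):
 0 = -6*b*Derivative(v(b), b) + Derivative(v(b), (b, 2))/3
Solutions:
 v(b) = C1 + C2*erfi(3*b)


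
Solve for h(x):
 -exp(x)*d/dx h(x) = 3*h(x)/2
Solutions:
 h(x) = C1*exp(3*exp(-x)/2)


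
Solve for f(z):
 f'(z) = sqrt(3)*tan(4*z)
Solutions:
 f(z) = C1 - sqrt(3)*log(cos(4*z))/4


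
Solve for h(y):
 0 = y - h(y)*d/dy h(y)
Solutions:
 h(y) = -sqrt(C1 + y^2)
 h(y) = sqrt(C1 + y^2)


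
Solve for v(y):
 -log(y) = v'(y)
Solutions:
 v(y) = C1 - y*log(y) + y


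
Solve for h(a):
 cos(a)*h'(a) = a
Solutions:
 h(a) = C1 + Integral(a/cos(a), a)


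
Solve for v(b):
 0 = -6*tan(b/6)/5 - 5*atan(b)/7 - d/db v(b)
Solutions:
 v(b) = C1 - 5*b*atan(b)/7 + 5*log(b^2 + 1)/14 + 36*log(cos(b/6))/5


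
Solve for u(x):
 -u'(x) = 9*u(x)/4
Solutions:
 u(x) = C1*exp(-9*x/4)


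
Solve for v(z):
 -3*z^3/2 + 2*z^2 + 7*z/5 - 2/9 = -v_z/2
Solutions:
 v(z) = C1 + 3*z^4/4 - 4*z^3/3 - 7*z^2/5 + 4*z/9


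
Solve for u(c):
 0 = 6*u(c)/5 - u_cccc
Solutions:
 u(c) = C1*exp(-5^(3/4)*6^(1/4)*c/5) + C2*exp(5^(3/4)*6^(1/4)*c/5) + C3*sin(5^(3/4)*6^(1/4)*c/5) + C4*cos(5^(3/4)*6^(1/4)*c/5)


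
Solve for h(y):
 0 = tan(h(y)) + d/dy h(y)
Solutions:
 h(y) = pi - asin(C1*exp(-y))
 h(y) = asin(C1*exp(-y))


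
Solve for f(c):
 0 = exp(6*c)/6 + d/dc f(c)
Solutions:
 f(c) = C1 - exp(6*c)/36


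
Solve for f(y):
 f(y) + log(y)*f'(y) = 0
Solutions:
 f(y) = C1*exp(-li(y))


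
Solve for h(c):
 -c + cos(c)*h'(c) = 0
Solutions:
 h(c) = C1 + Integral(c/cos(c), c)


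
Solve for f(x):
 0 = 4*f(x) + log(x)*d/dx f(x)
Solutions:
 f(x) = C1*exp(-4*li(x))
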